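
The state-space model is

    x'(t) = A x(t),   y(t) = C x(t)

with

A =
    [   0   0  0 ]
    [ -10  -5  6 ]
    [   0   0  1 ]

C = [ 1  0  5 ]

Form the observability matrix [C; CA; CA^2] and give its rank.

2

CA = [[0, 0, 5]]
CA^2 = [[0, 0, 5]]
Observability matrix O = [C; CA; CA^2] = [[1, 0, 5], [0, 0, 5], [0, 0, 5]]
Column 2 of O is identically zero, so rank(O) ≤ 2.
The 2×2 minor from rows 1, 2, columns 1, 3 is 1·5 - 5·0 = 5 - 0 = 5 ≠ 0, so rank(O) = 2.
rank(O) = 2 < n = 3, so the pair (A, C) is not completely observable.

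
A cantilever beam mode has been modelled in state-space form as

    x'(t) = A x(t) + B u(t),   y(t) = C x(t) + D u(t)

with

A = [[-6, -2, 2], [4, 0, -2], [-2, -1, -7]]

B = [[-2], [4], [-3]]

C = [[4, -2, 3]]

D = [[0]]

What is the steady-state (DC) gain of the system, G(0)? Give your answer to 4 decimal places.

-10.4000

G(0) = C(-A)^{-1}B + D = -C A^{-1} B + D.
det A = -60, so A^{-1} = (1/-60)·adj(A) = [[1/30, 4/15, -1/15], [-8/15, -23/30, 1/15], [1/15, 1/30, -2/15]]
A^{-1} B = [6/5, -11/5, 2/5]^T
C A^{-1} B = 52/5
G(0) = D - C A^{-1} B = 0 - (52/5) = -52/5 ≈ -10.4000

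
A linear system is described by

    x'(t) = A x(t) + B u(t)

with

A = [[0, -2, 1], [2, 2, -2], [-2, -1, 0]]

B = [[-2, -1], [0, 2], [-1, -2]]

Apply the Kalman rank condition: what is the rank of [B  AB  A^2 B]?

AB = [[-1, -6], [-2, 6], [4, 0]]
A^2B = [[8, -12], [-14, 0], [4, 6]]
Controllability matrix C = [B  AB  A^2B] = [[-2, -1, -1, -6, 8, -12], [0, 2, -2, 6, -14, 0], [-1, -2, 4, 0, 4, 6]]
Take the 3×3 submatrix of C formed by columns 1, 2, 3: [[-2, -1, -1], [0, 2, -2], [-1, -2, 4]]. Its determinant is (-2)·(2·4 - (-2)·(-2)) - (-1)·(0·4 - (-2)·(-1)) + (-1)·(0·(-2) - 2·(-1)) = (-2)·4 - (-1)·(-2) + (-1)·2 = -12 ≠ 0.
So rank(C) ≥ 3; since C has 3 rows, rank(C) = 3.
rank(C) = 3 = n, so the pair (A, B) is completely controllable.

3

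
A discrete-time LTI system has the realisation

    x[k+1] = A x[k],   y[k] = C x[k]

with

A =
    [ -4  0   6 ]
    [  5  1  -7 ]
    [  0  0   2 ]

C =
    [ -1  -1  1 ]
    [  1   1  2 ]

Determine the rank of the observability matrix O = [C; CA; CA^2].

CA = [[-1, -1, 3], [1, 1, 3]]
CA^2 = [[-1, -1, 7], [1, 1, 5]]
Observability matrix O = [C; CA; CA^2] = [[-1, -1, 1], [1, 1, 2], [-1, -1, 3], [1, 1, 3], [-1, -1, 7], [1, 1, 5]]
The columns c1, c2, c3 of O are linearly dependent: -c1 + c2 = 0 (check each entry), so rank(O) ≤ 2.
The 2×2 minor from rows 1, 2, columns 1, 3 is (-1)·2 - 1·1 = -2 - 1 = -3 ≠ 0, so rank(O) = 2.
rank(O) = 2 < n = 3, so the pair (A, C) is not completely observable.

2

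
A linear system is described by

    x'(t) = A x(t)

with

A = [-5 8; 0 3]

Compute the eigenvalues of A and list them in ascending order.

-5, 3

det(sI - A) = s^2 - (tr A)s + det A, with tr A = (-5) + 3 = -2 and det A = (-5)·3 - 8·0 = -15 - 0 = -15.
So p(s) = det(sI - A) = s^2 + 2s - 15.
Factor s^2 + 2s - 15: two numbers with sum -2 and product -15 are 3 and -5, so s^2 + 2s - 15 = (s - 3)(s + 5).
Hence p(s) = (s - 3) (s + 5), with roots -5, 3.
At least one eigenvalue has non-negative real part, so the system is not asymptotically stable.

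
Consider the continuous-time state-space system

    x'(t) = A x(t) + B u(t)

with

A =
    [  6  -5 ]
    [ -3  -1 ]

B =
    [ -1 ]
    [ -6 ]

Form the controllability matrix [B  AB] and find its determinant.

AB = [[24], [9]]
Controllability matrix C = [B  AB] = [[-1, 24], [-6, 9]]
det(C) = (-1)·9 - 24·(-6) = -9 - (-144) = 135
Since det(C) ≠ 0, rank(C) = 2 and the system is completely controllable.

135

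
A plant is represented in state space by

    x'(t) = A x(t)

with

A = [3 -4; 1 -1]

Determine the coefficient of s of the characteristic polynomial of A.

For a 2×2 matrix, det(sI - A) = s^2 - (tr A)s + det A.
tr A = 2, det A = 1.
So p(s) = s^2 - 2s + 1.
The coefficient of s is -2.

-2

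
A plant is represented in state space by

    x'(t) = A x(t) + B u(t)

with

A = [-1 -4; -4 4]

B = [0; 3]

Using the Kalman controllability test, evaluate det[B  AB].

AB = [[-12], [12]]
Controllability matrix C = [B  AB] = [[0, -12], [3, 12]]
det(C) = 0·12 - (-12)·3 = 0 - (-36) = 36
Since det(C) ≠ 0, rank(C) = 2 and the system is completely controllable.

36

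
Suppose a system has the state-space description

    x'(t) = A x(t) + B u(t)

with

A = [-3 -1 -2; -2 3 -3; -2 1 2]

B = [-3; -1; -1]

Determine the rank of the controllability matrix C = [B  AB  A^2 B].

3

AB = [[12], [6], [3]]
A^2B = [[-48], [-15], [-12]]
Controllability matrix C = [B  AB  A^2B] = [[-3, 12, -48], [-1, 6, -15], [-1, 3, -12]]
det(C) = (-3)·(6·(-12) - (-15)·3) - 12·((-1)·(-12) - (-15)·(-1)) + (-48)·((-1)·3 - 6·(-1)) = (-3)·(-27) - 12·(-3) + (-48)·3 = -27 ≠ 0, so rank(C) = 3.
rank(C) = 3 = n, so the pair (A, B) is completely controllable.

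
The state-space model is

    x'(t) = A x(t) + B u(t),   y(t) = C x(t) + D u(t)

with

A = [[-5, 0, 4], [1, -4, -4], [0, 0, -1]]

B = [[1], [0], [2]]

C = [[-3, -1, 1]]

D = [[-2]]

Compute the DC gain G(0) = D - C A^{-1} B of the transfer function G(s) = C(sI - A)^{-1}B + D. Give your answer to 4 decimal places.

-3.8500

G(0) = C(-A)^{-1}B + D = -C A^{-1} B + D.
det A = -20, so A^{-1} = (1/-20)·adj(A) = [[-1/5, 0, -4/5], [-1/20, -1/4, 4/5], [0, 0, -1]]
A^{-1} B = [-9/5, 31/20, -2]^T
C A^{-1} B = 37/20
G(0) = D - C A^{-1} B = -2 - (37/20) = -77/20 ≈ -3.8500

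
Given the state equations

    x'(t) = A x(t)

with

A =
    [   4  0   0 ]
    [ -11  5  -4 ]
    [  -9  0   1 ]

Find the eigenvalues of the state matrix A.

1, 4, 5

det(sI - A) = s^3 - (tr A)s^2 + (M11 + M22 + M33)s - det A, where Mii is the 2×2 principal minor of A obtained by deleting row i and column i.
tr A = 4 + 5 + 1 = 10; M11 = 5·1 - (-4)·0 = 5 - 0 = 5; M22 = 4·1 - 0·(-9) = 4 - 0 = 4; M33 = 4·5 - 0·(-11) = 20 - 0 = 20; sum of minors = 29.
det A = 4·(5·1 - (-4)·0) - 0·((-11)·1 - (-4)·(-9)) + 0·((-11)·0 - 5·(-9)) = 4·5 - 0·(-47) + 0·45 = 20.
So p(s) = det(sI - A) = s^3 - 10s^2 + 29s - 20.
Rational-root test: any integer root divides -20. Testing small divisors, s = 1 works: p(1) = 1 + (-10) + 29 + (-20) = 0, so (s - 1) is a factor.
Dividing, p(s) = (s - 1)(s^2 - 9s + 20).
Factor s^2 - 9s + 20: two numbers with sum 9 and product 20 are 5 and 4, so s^2 - 9s + 20 = (s - 5)(s - 4).
Hence p(s) = (s - 5) (s - 4) (s - 1), with roots 1, 4, 5.
At least one eigenvalue has non-negative real part, so the system is not asymptotically stable.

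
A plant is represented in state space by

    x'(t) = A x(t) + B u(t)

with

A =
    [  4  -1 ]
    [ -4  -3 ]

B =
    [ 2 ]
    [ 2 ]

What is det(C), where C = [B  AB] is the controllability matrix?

-40

AB = [[6], [-14]]
Controllability matrix C = [B  AB] = [[2, 6], [2, -14]]
det(C) = 2·(-14) - 6·2 = -28 - 12 = -40
Since det(C) ≠ 0, rank(C) = 2 and the system is completely controllable.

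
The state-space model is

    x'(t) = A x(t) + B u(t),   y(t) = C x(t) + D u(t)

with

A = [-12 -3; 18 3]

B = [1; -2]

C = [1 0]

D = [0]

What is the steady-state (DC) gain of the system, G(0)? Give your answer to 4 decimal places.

G(0) = C(-A)^{-1}B + D = -C A^{-1} B + D.
det A = 18, so A^{-1} = (1/18)·adj(A) = [[1/6, 1/6], [-1, -2/3]]
A^{-1} B = [-1/6, 1/3]^T
C A^{-1} B = -1/6
G(0) = D - C A^{-1} B = 0 - (-1/6) = 1/6 ≈ 0.1667

0.1667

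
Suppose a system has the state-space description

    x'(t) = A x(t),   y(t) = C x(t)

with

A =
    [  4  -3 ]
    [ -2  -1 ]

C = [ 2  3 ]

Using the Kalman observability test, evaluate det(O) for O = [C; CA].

-24

CA = [[2, -9]]
Observability matrix O = [C; CA] = [[2, 3], [2, -9]]
det(O) = 2·(-9) - 3·2 = -18 - 6 = -24
Since det(O) ≠ 0, rank(O) = 2 and the system is completely observable.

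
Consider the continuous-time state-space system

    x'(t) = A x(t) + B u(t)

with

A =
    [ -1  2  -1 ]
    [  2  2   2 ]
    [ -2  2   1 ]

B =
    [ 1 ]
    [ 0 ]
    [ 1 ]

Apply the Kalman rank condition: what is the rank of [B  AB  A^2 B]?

AB = [[-2], [4], [-1]]
A^2B = [[11], [2], [11]]
Controllability matrix C = [B  AB  A^2B] = [[1, -2, 11], [0, 4, 2], [1, -1, 11]]
det(C) = 1·(4·11 - 2·(-1)) - (-2)·(0·11 - 2·1) + 11·(0·(-1) - 4·1) = 1·46 - (-2)·(-2) + 11·(-4) = -2 ≠ 0, so rank(C) = 3.
rank(C) = 3 = n, so the pair (A, B) is completely controllable.

3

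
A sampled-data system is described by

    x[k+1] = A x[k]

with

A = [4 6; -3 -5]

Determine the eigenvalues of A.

-2, 1

det(zI - A) = z^2 - (tr A)z + det A, with tr A = 4 + (-5) = -1 and det A = 4·(-5) - 6·(-3) = -20 - (-18) = -2.
So p(z) = det(zI - A) = z^2 + z - 2.
Factor z^2 + z - 2: two numbers with sum -1 and product -2 are 1 and -2, so z^2 + z - 2 = (z - 1)(z + 2).
Hence p(z) = (z - 1) (z + 2), with roots -2, 1.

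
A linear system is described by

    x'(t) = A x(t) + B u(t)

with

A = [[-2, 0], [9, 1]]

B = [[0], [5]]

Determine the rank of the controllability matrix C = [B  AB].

AB = [[0], [5]]
Controllability matrix C = [B  AB] = [[0, 0], [5, 5]]
Every column of C is a scalar multiple of column 1 = [0, 5] (multipliers 1, 1), so the columns span a one-dimensional space.
C ≠ 0, hence rank(C) = 1.
rank(C) = 1 < n = 2, so the pair (A, B) is not completely controllable.

1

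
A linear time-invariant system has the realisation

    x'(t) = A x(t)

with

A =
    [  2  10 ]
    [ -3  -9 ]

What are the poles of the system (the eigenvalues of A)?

-4, -3

det(sI - A) = s^2 - (tr A)s + det A, with tr A = 2 + (-9) = -7 and det A = 2·(-9) - 10·(-3) = -18 - (-30) = 12.
So p(s) = det(sI - A) = s^2 + 7s + 12.
Factor s^2 + 7s + 12: two numbers with sum -7 and product 12 are -3 and -4, so s^2 + 7s + 12 = (s + 3)(s + 4).
Hence p(s) = (s + 3) (s + 4), with roots -4, -3.
All eigenvalues have negative real part, so the system is asymptotically stable.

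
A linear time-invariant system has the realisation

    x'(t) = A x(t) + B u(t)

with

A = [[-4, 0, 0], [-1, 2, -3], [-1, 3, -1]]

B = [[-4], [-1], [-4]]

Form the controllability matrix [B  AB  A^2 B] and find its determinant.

AB = [[16], [14], [5]]
A^2B = [[-64], [-3], [21]]
Controllability matrix C = [B  AB  A^2B] = [[-4, 16, -64], [-1, 14, -3], [-4, 5, 21]]
Expanding along the first row, det(C) = (-4)·(14·21 - (-3)·5) - 16·((-1)·21 - (-3)·(-4)) + (-64)·((-1)·5 - 14·(-4)) = (-4)·309 - 16·(-33) + (-64)·51 = -3972
Since det(C) ≠ 0, rank(C) = 3 and the system is completely controllable.

-3972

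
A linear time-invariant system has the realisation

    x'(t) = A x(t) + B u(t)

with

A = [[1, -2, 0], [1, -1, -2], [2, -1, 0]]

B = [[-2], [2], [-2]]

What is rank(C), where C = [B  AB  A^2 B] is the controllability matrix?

AB = [[-6], [0], [-6]]
A^2B = [[-6], [6], [-12]]
Controllability matrix C = [B  AB  A^2B] = [[-2, -6, -6], [2, 0, 6], [-2, -6, -12]]
det(C) = (-2)·(0·(-12) - 6·(-6)) - (-6)·(2·(-12) - 6·(-2)) + (-6)·(2·(-6) - 0·(-2)) = (-2)·36 - (-6)·(-12) + (-6)·(-12) = -72 ≠ 0, so rank(C) = 3.
rank(C) = 3 = n, so the pair (A, B) is completely controllable.

3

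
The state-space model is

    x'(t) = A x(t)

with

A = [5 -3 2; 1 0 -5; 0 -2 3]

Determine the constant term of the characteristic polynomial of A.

Expand det(sI - A) for the 3×3 matrix.
p(s) = s^3 - 8s^2 + 8s + 45.
(Check: constant term = det(-A) = (-1)^3 det A = 45; coefficient of s^2 = -tr A = -8.)
The constant term is 45.

45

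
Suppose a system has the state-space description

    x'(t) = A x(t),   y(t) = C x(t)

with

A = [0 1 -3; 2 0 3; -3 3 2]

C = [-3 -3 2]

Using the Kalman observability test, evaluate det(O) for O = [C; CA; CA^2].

CA = [[-12, 3, 4]]
CA^2 = [[-6, 0, 53]]
Observability matrix O = [C; CA; CA^2] = [[-3, -3, 2], [-12, 3, 4], [-6, 0, 53]]
Expanding along the first row, det(O) = (-3)·(3·53 - 4·0) - (-3)·((-12)·53 - 4·(-6)) + 2·((-12)·0 - 3·(-6)) = (-3)·159 - (-3)·(-612) + 2·18 = -2277
Since det(O) ≠ 0, rank(O) = 3 and the system is completely observable.

-2277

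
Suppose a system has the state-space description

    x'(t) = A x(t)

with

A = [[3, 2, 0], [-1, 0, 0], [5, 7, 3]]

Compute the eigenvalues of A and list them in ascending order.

1, 2, 3

det(sI - A) = s^3 - (tr A)s^2 + (M11 + M22 + M33)s - det A, where Mii is the 2×2 principal minor of A obtained by deleting row i and column i.
tr A = 3 + 0 + 3 = 6; M11 = 0·3 - 0·7 = 0 - 0 = 0; M22 = 3·3 - 0·5 = 9 - 0 = 9; M33 = 3·0 - 2·(-1) = 0 - (-2) = 2; sum of minors = 11.
det A = 3·(0·3 - 0·7) - 2·((-1)·3 - 0·5) + 0·((-1)·7 - 0·5) = 3·0 - 2·(-3) + 0·(-7) = 6.
So p(s) = det(sI - A) = s^3 - 6s^2 + 11s - 6.
Rational-root test: any integer root divides -6. Testing small divisors, s = 1 works: p(1) = 1 + (-6) + 11 + (-6) = 0, so (s - 1) is a factor.
Dividing, p(s) = (s - 1)(s^2 - 5s + 6).
Factor s^2 - 5s + 6: two numbers with sum 5 and product 6 are 3 and 2, so s^2 - 5s + 6 = (s - 3)(s - 2).
Hence p(s) = (s - 3) (s - 2) (s - 1), with roots 1, 2, 3.
At least one eigenvalue has non-negative real part, so the system is not asymptotically stable.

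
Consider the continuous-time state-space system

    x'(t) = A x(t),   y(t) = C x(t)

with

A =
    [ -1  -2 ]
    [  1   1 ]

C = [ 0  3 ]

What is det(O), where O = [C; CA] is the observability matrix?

CA = [[3, 3]]
Observability matrix O = [C; CA] = [[0, 3], [3, 3]]
det(O) = 0·3 - 3·3 = 0 - 9 = -9
Since det(O) ≠ 0, rank(O) = 2 and the system is completely observable.

-9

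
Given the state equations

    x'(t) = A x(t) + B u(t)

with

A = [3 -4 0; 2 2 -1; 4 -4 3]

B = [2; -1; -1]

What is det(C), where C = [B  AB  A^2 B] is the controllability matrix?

AB = [[10], [3], [9]]
A^2B = [[18], [17], [55]]
Controllability matrix C = [B  AB  A^2B] = [[2, 10, 18], [-1, 3, 17], [-1, 9, 55]]
Expanding along the first row, det(C) = 2·(3·55 - 17·9) - 10·((-1)·55 - 17·(-1)) + 18·((-1)·9 - 3·(-1)) = 2·12 - 10·(-38) + 18·(-6) = 296
Since det(C) ≠ 0, rank(C) = 3 and the system is completely controllable.

296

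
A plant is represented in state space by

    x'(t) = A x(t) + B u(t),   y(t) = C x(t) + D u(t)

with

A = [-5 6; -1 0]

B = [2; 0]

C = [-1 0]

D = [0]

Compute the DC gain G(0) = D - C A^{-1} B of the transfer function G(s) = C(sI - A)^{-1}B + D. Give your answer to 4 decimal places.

0.0000

G(0) = C(-A)^{-1}B + D = -C A^{-1} B + D.
det A = 6, so A^{-1} = (1/6)·adj(A) = [[0, -1], [1/6, -5/6]]
A^{-1} B = [0, 1/3]^T
C A^{-1} B = 0
G(0) = D - C A^{-1} B = 0 - (0) = 0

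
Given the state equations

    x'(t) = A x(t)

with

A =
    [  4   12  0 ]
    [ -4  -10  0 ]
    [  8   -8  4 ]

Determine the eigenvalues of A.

det(sI - A) = s^3 - (tr A)s^2 + (M11 + M22 + M33)s - det A, where Mii is the 2×2 principal minor of A obtained by deleting row i and column i.
tr A = 4 + (-10) + 4 = -2; M11 = (-10)·4 - 0·(-8) = -40 - 0 = -40; M22 = 4·4 - 0·8 = 16 - 0 = 16; M33 = 4·(-10) - 12·(-4) = -40 - (-48) = 8; sum of minors = -16.
det A = 4·((-10)·4 - 0·(-8)) - 12·((-4)·4 - 0·8) + 0·((-4)·(-8) - (-10)·8) = 4·(-40) - 12·(-16) + 0·112 = 32.
So p(s) = det(sI - A) = s^3 + 2s^2 - 16s - 32.
Rational-root test: any integer root divides -32. Testing small divisors, s = -2 works: p(-2) = -8 + 8 + 32 + (-32) = 0, so (s + 2) is a factor.
Dividing, p(s) = (s + 2)(s^2 - 16).
Factor s^2 - 16: two numbers with sum 0 and product -16 are 4 and -4, so s^2 - 16 = (s - 4)(s + 4).
Hence p(s) = (s - 4) (s + 2) (s + 4), with roots -4, -2, 4.
At least one eigenvalue has non-negative real part, so the system is not asymptotically stable.

-4, -2, 4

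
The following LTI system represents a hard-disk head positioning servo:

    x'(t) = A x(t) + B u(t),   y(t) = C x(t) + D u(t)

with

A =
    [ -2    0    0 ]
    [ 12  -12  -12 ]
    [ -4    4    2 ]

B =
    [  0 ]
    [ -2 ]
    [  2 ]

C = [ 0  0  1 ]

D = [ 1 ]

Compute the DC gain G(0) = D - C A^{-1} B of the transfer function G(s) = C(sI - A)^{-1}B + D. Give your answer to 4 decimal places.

1.6667

G(0) = C(-A)^{-1}B + D = -C A^{-1} B + D.
det A = -48, so A^{-1} = (1/-48)·adj(A) = [[-1/2, 0, 0], [-1/2, 1/12, 1/2], [0, -1/6, -1/2]]
A^{-1} B = [0, 5/6, -2/3]^T
C A^{-1} B = -2/3
G(0) = D - C A^{-1} B = 1 - (-2/3) = 5/3 ≈ 1.6667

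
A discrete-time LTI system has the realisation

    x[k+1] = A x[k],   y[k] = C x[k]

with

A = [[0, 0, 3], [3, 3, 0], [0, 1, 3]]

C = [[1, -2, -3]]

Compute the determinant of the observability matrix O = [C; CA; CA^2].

369

CA = [[-6, -9, -6]]
CA^2 = [[-27, -33, -36]]
Observability matrix O = [C; CA; CA^2] = [[1, -2, -3], [-6, -9, -6], [-27, -33, -36]]
Expanding along the first row, det(O) = 1·((-9)·(-36) - (-6)·(-33)) - (-2)·((-6)·(-36) - (-6)·(-27)) + (-3)·((-6)·(-33) - (-9)·(-27)) = 1·126 - (-2)·54 + (-3)·(-45) = 369
Since det(O) ≠ 0, rank(O) = 3 and the system is completely observable.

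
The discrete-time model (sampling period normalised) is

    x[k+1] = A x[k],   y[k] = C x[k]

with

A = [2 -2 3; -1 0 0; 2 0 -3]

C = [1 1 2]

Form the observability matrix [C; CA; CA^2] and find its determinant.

CA = [[5, -2, -3]]
CA^2 = [[6, -10, 24]]
Observability matrix O = [C; CA; CA^2] = [[1, 1, 2], [5, -2, -3], [6, -10, 24]]
Expanding along the first row, det(O) = 1·((-2)·24 - (-3)·(-10)) - 1·(5·24 - (-3)·6) + 2·(5·(-10) - (-2)·6) = 1·(-78) - 1·138 + 2·(-38) = -292
Since det(O) ≠ 0, rank(O) = 3 and the system is completely observable.

-292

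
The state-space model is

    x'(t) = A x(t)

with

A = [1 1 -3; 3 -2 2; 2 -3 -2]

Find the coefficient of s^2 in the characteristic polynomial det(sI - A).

3

Expand det(sI - A) for the 3×3 matrix.
p(s) = s^3 + 3s^2 + 9s - 35.
(Check: constant term = det(-A) = (-1)^3 det A = -35; coefficient of s^2 = -tr A = 3.)
The coefficient of s^2 is 3.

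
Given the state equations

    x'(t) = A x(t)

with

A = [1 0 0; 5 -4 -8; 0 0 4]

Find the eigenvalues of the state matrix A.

-4, 1, 4

det(sI - A) = s^3 - (tr A)s^2 + (M11 + M22 + M33)s - det A, where Mii is the 2×2 principal minor of A obtained by deleting row i and column i.
tr A = 1 + (-4) + 4 = 1; M11 = (-4)·4 - (-8)·0 = -16 - 0 = -16; M22 = 1·4 - 0·0 = 4 - 0 = 4; M33 = 1·(-4) - 0·5 = -4 - 0 = -4; sum of minors = -16.
det A = 1·((-4)·4 - (-8)·0) - 0·(5·4 - (-8)·0) + 0·(5·0 - (-4)·0) = 1·(-16) - 0·20 + 0·0 = -16.
So p(s) = det(sI - A) = s^3 - s^2 - 16s + 16.
Rational-root test: any integer root divides 16. Testing small divisors, s = 1 works: p(1) = 1 + (-1) + (-16) + 16 = 0, so (s - 1) is a factor.
Dividing, p(s) = (s - 1)(s^2 - 16).
Factor s^2 - 16: two numbers with sum 0 and product -16 are 4 and -4, so s^2 - 16 = (s - 4)(s + 4).
Hence p(s) = (s - 4) (s - 1) (s + 4), with roots -4, 1, 4.
At least one eigenvalue has non-negative real part, so the system is not asymptotically stable.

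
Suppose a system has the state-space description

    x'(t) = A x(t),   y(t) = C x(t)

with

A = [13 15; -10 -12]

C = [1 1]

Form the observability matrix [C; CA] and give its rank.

CA = [[3, 3]]
Observability matrix O = [C; CA] = [[1, 1], [3, 3]]
Every row of O is a scalar multiple of row 1 = [1, 1] (multipliers 1, 3), so the rows span a one-dimensional space.
O ≠ 0, hence rank(O) = 1.
rank(O) = 1 < n = 2, so the pair (A, C) is not completely observable.

1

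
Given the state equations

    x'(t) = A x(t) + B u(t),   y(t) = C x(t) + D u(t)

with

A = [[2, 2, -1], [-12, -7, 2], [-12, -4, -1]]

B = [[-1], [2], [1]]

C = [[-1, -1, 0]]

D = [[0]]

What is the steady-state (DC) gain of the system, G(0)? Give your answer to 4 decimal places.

-1.6667

G(0) = C(-A)^{-1}B + D = -C A^{-1} B + D.
det A = -6, so A^{-1} = (1/-6)·adj(A) = [[-5/2, -1, 1/2], [6, 7/3, -4/3], [6, 8/3, -5/3]]
A^{-1} B = [1, -8/3, -7/3]^T
C A^{-1} B = 5/3
G(0) = D - C A^{-1} B = 0 - (5/3) = -5/3 ≈ -1.6667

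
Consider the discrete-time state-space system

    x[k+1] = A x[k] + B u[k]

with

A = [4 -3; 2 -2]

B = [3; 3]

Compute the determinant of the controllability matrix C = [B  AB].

AB = [[3], [0]]
Controllability matrix C = [B  AB] = [[3, 3], [3, 0]]
det(C) = 3·0 - 3·3 = 0 - 9 = -9
Since det(C) ≠ 0, rank(C) = 2 and the system is completely controllable.

-9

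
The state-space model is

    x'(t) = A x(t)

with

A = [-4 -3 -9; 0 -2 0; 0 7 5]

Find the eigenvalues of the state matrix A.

det(sI - A) = s^3 - (tr A)s^2 + (M11 + M22 + M33)s - det A, where Mii is the 2×2 principal minor of A obtained by deleting row i and column i.
tr A = (-4) + (-2) + 5 = -1; M11 = (-2)·5 - 0·7 = -10 - 0 = -10; M22 = (-4)·5 - (-9)·0 = -20 - 0 = -20; M33 = (-4)·(-2) - (-3)·0 = 8 - 0 = 8; sum of minors = -22.
det A = (-4)·((-2)·5 - 0·7) - (-3)·(0·5 - 0·0) + (-9)·(0·7 - (-2)·0) = (-4)·(-10) - (-3)·0 + (-9)·0 = 40.
So p(s) = det(sI - A) = s^3 + s^2 - 22s - 40.
Rational-root test: any integer root divides -40. Testing small divisors, s = -2 works: p(-2) = -8 + 4 + 44 + (-40) = 0, so (s + 2) is a factor.
Dividing, p(s) = (s + 2)(s^2 - s - 20).
Factor s^2 - s - 20: two numbers with sum 1 and product -20 are 5 and -4, so s^2 - s - 20 = (s - 5)(s + 4).
Hence p(s) = (s - 5) (s + 2) (s + 4), with roots -4, -2, 5.
At least one eigenvalue has non-negative real part, so the system is not asymptotically stable.

-4, -2, 5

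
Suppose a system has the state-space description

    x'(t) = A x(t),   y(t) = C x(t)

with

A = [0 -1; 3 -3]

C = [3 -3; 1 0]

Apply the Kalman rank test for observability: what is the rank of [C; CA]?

2

CA = [[-9, 6], [0, -1]]
Observability matrix O = [C; CA] = [[3, -3], [1, 0], [-9, 6], [0, -1]]
Take the 2×2 submatrix of O formed by rows 1, 2: [[3, -3], [1, 0]]. Its determinant is 3·0 - (-3)·1 = 0 - (-3) = 3 ≠ 0.
So rank(O) ≥ 2; since O has 2 columns, rank(O) = 2.
rank(O) = 2 = n, so the pair (A, C) is completely observable.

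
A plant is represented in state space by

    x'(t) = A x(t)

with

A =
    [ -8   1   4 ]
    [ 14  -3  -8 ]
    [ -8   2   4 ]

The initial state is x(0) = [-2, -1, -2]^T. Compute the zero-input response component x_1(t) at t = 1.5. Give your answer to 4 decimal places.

-0.7771

det(sI - A) = s^3 - (tr A)s^2 + (M11 + M22 + M33)s - det A, where Mii is the 2×2 principal minor of A obtained by deleting row i and column i.
tr A = (-8) + (-3) + 4 = -7; M11 = (-3)·4 - (-8)·2 = -12 - (-16) = 4; M22 = (-8)·4 - 4·(-8) = -32 - (-32) = 0; M33 = (-8)·(-3) - 1·14 = 24 - 14 = 10; sum of minors = 14.
det A = (-8)·((-3)·4 - (-8)·2) - 1·(14·4 - (-8)·(-8)) + 4·(14·2 - (-3)·(-8)) = (-8)·4 - 1·(-8) + 4·4 = -8.
So p(s) = det(sI - A) = s^3 + 7s^2 + 14s + 8.
Rational-root test: any integer root divides 8. Testing small divisors, s = -1 works: p(-1) = -1 + 7 + (-14) + 8 = 0, so (s + 1) is a factor.
Dividing, p(s) = (s + 1)(s^2 + 6s + 8).
Factor s^2 + 6s + 8: two numbers with sum -6 and product 8 are -2 and -4, so s^2 + 6s + 8 = (s + 2)(s + 4).
Hence p(s) = (s + 1) (s + 2) (s + 4), with roots -4, -2, -1.
The eigenvalues -4, -2, -1 are distinct and real, so A is diagonalisable and x(t) = e^{At} x(0) = V diag(e^{λ_i t}) V^{-1} x(0), where the columns of V are the eigenvectors.
λ = -4: A - (-4)I = [[-4, 1, 4], [14, 1, -8], [-8, 2, 8]]. v must be orthogonal to every row; (row 1) × (row 2) = [-12, 24, -18], so take v_1 = [-2, 4, -3]^T.
λ = -2: A - (-2)I = [[-6, 1, 4], [14, -1, -8], [-8, 2, 6]]. v must be orthogonal to every row; (row 1) × (row 2) = [-4, 8, -8], so take v_2 = [-1, 2, -2]^T.
λ = -1: A - (-1)I = [[-7, 1, 4], [14, -2, -8], [-8, 2, 5]]. v must be orthogonal to every row; (row 1) × (row 3) = [-3, 3, -6], so take v_3 = [1, -1, 2]^T.
V = [v_1 v_2 v_3] = [[-2, -1, 1], [4, 2, -1], [-3, -2, 2]] has det V = -1, so V^{-1} = adj(V)/det V = [[-2, 0, 1], [5, 1, -2], [2, 1, 0]].
Modal coordinates z(0) = V^{-1} x(0): (-2)·(-2) + 0·(-1) + 1·(-2) = 2; 5·(-2) + 1·(-1) + (-2)·(-2) = -7; 2·(-2) + 1·(-1) + 0·(-2) = -5; so z(0) = [2, -7, -5]^T.
x_1(t) = Σ_i (v_i)_1 · z_i(0) · e^{λ_i t} (row 1 of V times the modal terms).
x_1(1.5) = (-2)·2·e^{-4·1.5} + (-1)·(-7)·e^{-2·1.5} + 1·(-5)·e^{-1·1.5} = (-4)·0.002479 + 7·0.049787 + (-5)·0.223130 = -0.7771.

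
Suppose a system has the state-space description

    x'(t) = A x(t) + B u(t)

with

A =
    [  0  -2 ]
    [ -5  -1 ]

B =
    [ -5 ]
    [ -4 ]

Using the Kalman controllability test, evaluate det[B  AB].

AB = [[8], [29]]
Controllability matrix C = [B  AB] = [[-5, 8], [-4, 29]]
det(C) = (-5)·29 - 8·(-4) = -145 - (-32) = -113
Since det(C) ≠ 0, rank(C) = 2 and the system is completely controllable.

-113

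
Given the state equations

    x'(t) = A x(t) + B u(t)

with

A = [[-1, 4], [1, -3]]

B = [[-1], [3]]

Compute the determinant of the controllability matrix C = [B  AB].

AB = [[13], [-10]]
Controllability matrix C = [B  AB] = [[-1, 13], [3, -10]]
det(C) = (-1)·(-10) - 13·3 = 10 - 39 = -29
Since det(C) ≠ 0, rank(C) = 2 and the system is completely controllable.

-29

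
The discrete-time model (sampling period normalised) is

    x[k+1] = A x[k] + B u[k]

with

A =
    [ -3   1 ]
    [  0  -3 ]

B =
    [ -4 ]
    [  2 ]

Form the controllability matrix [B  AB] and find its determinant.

AB = [[14], [-6]]
Controllability matrix C = [B  AB] = [[-4, 14], [2, -6]]
det(C) = (-4)·(-6) - 14·2 = 24 - 28 = -4
Since det(C) ≠ 0, rank(C) = 2 and the system is completely controllable.

-4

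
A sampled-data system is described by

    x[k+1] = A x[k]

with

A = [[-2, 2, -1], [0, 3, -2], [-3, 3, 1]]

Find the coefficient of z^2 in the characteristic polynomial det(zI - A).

Expand det(zI - A) for the 3×3 matrix.
p(z) = z^3 - 2z^2 - 2z + 15.
(Check: constant term = det(-A) = (-1)^3 det A = 15; coefficient of z^2 = -tr A = -2.)
The coefficient of z^2 is -2.

-2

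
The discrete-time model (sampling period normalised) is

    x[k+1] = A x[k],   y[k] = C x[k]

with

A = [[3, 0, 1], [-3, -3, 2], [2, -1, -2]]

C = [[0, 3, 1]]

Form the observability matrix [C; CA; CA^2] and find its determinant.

-543

CA = [[-7, -10, 4]]
CA^2 = [[17, 26, -35]]
Observability matrix O = [C; CA; CA^2] = [[0, 3, 1], [-7, -10, 4], [17, 26, -35]]
Expanding along the first row, det(O) = 0·((-10)·(-35) - 4·26) - 3·((-7)·(-35) - 4·17) + 1·((-7)·26 - (-10)·17) = 0·246 - 3·177 + 1·(-12) = -543
Since det(O) ≠ 0, rank(O) = 3 and the system is completely observable.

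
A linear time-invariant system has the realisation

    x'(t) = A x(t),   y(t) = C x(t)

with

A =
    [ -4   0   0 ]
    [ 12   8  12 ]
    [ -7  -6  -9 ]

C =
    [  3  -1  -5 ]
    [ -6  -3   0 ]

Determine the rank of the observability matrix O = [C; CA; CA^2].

CA = [[11, 22, 33], [-12, -24, -36]]
CA^2 = [[-11, -22, -33], [12, 24, 36]]
Observability matrix O = [C; CA; CA^2] = [[3, -1, -5], [-6, -3, 0], [11, 22, 33], [-12, -24, -36], [-11, -22, -33], [12, 24, 36]]
The columns c1, c2, c3 of O are linearly dependent: c1 - 2·c2 + c3 = 0 (check each entry), so rank(O) ≤ 2.
The 2×2 minor from rows 1, 2, columns 1, 2 is 3·(-3) - (-1)·(-6) = -9 - 6 = -15 ≠ 0, so rank(O) = 2.
rank(O) = 2 < n = 3, so the pair (A, C) is not completely observable.

2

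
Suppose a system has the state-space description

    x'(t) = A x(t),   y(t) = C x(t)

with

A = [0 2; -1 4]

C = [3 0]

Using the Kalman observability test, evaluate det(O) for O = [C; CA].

CA = [[0, 6]]
Observability matrix O = [C; CA] = [[3, 0], [0, 6]]
det(O) = 3·6 - 0·0 = 18 - 0 = 18
Since det(O) ≠ 0, rank(O) = 2 and the system is completely observable.

18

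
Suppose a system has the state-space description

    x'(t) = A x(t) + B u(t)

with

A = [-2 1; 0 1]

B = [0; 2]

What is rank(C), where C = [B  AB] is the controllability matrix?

AB = [[2], [2]]
Controllability matrix C = [B  AB] = [[0, 2], [2, 2]]
det(C) = 0·2 - 2·2 = 0 - 4 = -4 ≠ 0, so rank(C) = 2.
rank(C) = 2 = n, so the pair (A, B) is completely controllable.

2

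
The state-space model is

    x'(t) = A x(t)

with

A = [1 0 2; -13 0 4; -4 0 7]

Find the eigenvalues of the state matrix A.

det(sI - A) = s^3 - (tr A)s^2 + (M11 + M22 + M33)s - det A, where Mii is the 2×2 principal minor of A obtained by deleting row i and column i.
tr A = 1 + 0 + 7 = 8; M11 = 0·7 - 4·0 = 0 - 0 = 0; M22 = 1·7 - 2·(-4) = 7 - (-8) = 15; M33 = 1·0 - 0·(-13) = 0 - 0 = 0; sum of minors = 15.
det A = 1·(0·7 - 4·0) - 0·((-13)·7 - 4·(-4)) + 2·((-13)·0 - 0·(-4)) = 1·0 - 0·(-75) + 2·0 = 0.
So p(s) = det(sI - A) = s^3 - 8s^2 + 15s.
The constant term is 0, so p(s) = s(s^2 - 8s + 15).
Factor s^2 - 8s + 15: two numbers with sum 8 and product 15 are 5 and 3, so s^2 - 8s + 15 = (s - 5)(s - 3).
Hence p(s) = s (s - 5) (s - 3), with roots 0, 3, 5.
At least one eigenvalue has non-negative real part, so the system is not asymptotically stable.

0, 3, 5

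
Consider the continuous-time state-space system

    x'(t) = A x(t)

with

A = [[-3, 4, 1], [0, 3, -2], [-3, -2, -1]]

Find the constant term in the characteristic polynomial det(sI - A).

-54

Expand det(sI - A) for the 3×3 matrix.
p(s) = s^3 + s^2 - 10s - 54.
(Check: constant term = det(-A) = (-1)^3 det A = -54; coefficient of s^2 = -tr A = 1.)
The constant term is -54.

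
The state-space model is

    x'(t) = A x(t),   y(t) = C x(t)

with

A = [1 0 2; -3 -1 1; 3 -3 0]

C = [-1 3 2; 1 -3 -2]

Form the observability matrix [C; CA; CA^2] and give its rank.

3

CA = [[-4, -9, 1], [4, 9, -1]]
CA^2 = [[26, 6, -17], [-26, -6, 17]]
Observability matrix O = [C; CA; CA^2] = [[-1, 3, 2], [1, -3, -2], [-4, -9, 1], [4, 9, -1], [26, 6, -17], [-26, -6, 17]]
Take the 3×3 submatrix of O formed by rows 1, 3, 5: [[-1, 3, 2], [-4, -9, 1], [26, 6, -17]]. Its determinant is (-1)·((-9)·(-17) - 1·6) - 3·((-4)·(-17) - 1·26) + 2·((-4)·6 - (-9)·26) = (-1)·147 - 3·42 + 2·210 = 147 ≠ 0.
So rank(O) ≥ 3; since O has 3 columns, rank(O) = 3.
rank(O) = 3 = n, so the pair (A, C) is completely observable.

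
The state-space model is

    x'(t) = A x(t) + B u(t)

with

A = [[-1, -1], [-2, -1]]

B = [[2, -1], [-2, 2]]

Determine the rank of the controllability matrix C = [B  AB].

2

AB = [[0, -1], [-2, 0]]
Controllability matrix C = [B  AB] = [[2, -1, 0, -1], [-2, 2, -2, 0]]
Take the 2×2 submatrix of C formed by columns 1, 2: [[2, -1], [-2, 2]]. Its determinant is 2·2 - (-1)·(-2) = 4 - 2 = 2 ≠ 0.
So rank(C) ≥ 2; since C has 2 rows, rank(C) = 2.
rank(C) = 2 = n, so the pair (A, B) is completely controllable.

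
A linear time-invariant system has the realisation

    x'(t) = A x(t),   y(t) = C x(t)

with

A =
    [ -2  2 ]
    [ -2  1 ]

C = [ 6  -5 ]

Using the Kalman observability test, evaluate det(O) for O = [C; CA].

32

CA = [[-2, 7]]
Observability matrix O = [C; CA] = [[6, -5], [-2, 7]]
det(O) = 6·7 - (-5)·(-2) = 42 - 10 = 32
Since det(O) ≠ 0, rank(O) = 2 and the system is completely observable.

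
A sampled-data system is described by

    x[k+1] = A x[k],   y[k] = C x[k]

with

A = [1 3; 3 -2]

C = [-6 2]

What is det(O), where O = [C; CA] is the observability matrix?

CA = [[0, -22]]
Observability matrix O = [C; CA] = [[-6, 2], [0, -22]]
det(O) = (-6)·(-22) - 2·0 = 132 - 0 = 132
Since det(O) ≠ 0, rank(O) = 2 and the system is completely observable.

132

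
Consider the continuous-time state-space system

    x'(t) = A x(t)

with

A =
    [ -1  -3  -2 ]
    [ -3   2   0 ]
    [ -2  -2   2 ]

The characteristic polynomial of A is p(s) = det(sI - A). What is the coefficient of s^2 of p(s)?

Expand det(sI - A) for the 3×3 matrix.
p(s) = s^3 - 3s^2 - 13s + 42.
(Check: constant term = det(-A) = (-1)^3 det A = 42; coefficient of s^2 = -tr A = -3.)
The coefficient of s^2 is -3.

-3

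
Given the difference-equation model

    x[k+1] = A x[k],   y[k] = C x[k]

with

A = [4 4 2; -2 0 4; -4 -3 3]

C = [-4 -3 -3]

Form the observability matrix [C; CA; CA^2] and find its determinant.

-6256

CA = [[2, -7, -29]]
CA^2 = [[138, 95, -111]]
Observability matrix O = [C; CA; CA^2] = [[-4, -3, -3], [2, -7, -29], [138, 95, -111]]
Expanding along the first row, det(O) = (-4)·((-7)·(-111) - (-29)·95) - (-3)·(2·(-111) - (-29)·138) + (-3)·(2·95 - (-7)·138) = (-4)·3532 - (-3)·3780 + (-3)·1156 = -6256
Since det(O) ≠ 0, rank(O) = 3 and the system is completely observable.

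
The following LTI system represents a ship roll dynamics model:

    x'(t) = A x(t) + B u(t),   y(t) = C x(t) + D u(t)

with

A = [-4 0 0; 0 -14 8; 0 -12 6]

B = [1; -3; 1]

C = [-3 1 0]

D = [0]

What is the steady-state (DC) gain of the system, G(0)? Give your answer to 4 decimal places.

1.4167

G(0) = C(-A)^{-1}B + D = -C A^{-1} B + D.
det A = -48, so A^{-1} = (1/-48)·adj(A) = [[-1/4, 0, 0], [0, 1/2, -2/3], [0, 1, -7/6]]
A^{-1} B = [-1/4, -13/6, -25/6]^T
C A^{-1} B = -17/12
G(0) = D - C A^{-1} B = 0 - (-17/12) = 17/12 ≈ 1.4167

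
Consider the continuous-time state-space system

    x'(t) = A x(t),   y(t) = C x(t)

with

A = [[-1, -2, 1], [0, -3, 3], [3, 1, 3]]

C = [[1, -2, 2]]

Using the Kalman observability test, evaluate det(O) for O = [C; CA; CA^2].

201

CA = [[5, 6, 1]]
CA^2 = [[-2, -27, 26]]
Observability matrix O = [C; CA; CA^2] = [[1, -2, 2], [5, 6, 1], [-2, -27, 26]]
Expanding along the first row, det(O) = 1·(6·26 - 1·(-27)) - (-2)·(5·26 - 1·(-2)) + 2·(5·(-27) - 6·(-2)) = 1·183 - (-2)·132 + 2·(-123) = 201
Since det(O) ≠ 0, rank(O) = 3 and the system is completely observable.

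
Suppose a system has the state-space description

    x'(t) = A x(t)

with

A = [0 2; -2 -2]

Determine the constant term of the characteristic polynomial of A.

For a 2×2 matrix, det(sI - A) = s^2 - (tr A)s + det A.
tr A = -2, det A = 4.
So p(s) = s^2 + 2s + 4.
The constant term is 4.

4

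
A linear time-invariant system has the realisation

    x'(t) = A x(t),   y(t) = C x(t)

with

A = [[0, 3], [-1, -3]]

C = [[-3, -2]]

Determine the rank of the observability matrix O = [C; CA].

2

CA = [[2, -3]]
Observability matrix O = [C; CA] = [[-3, -2], [2, -3]]
det(O) = (-3)·(-3) - (-2)·2 = 9 - (-4) = 13 ≠ 0, so rank(O) = 2.
rank(O) = 2 = n, so the pair (A, C) is completely observable.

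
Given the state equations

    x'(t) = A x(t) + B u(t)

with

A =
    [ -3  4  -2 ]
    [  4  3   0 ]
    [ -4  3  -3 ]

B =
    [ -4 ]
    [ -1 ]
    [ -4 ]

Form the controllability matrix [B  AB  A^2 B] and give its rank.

AB = [[16], [-19], [25]]
A^2B = [[-174], [7], [-196]]
Controllability matrix C = [B  AB  A^2B] = [[-4, 16, -174], [-1, -19, 7], [-4, 25, -196]]
det(C) = (-4)·((-19)·(-196) - 7·25) - 16·((-1)·(-196) - 7·(-4)) + (-174)·((-1)·25 - (-19)·(-4)) = (-4)·3549 - 16·224 + (-174)·(-101) = -206 ≠ 0, so rank(C) = 3.
rank(C) = 3 = n, so the pair (A, B) is completely controllable.

3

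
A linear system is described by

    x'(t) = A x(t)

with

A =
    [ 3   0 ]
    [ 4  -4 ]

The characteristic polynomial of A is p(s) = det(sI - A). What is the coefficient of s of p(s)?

1

For a 2×2 matrix, det(sI - A) = s^2 - (tr A)s + det A.
tr A = -1, det A = -12.
So p(s) = s^2 + s - 12.
The coefficient of s is 1.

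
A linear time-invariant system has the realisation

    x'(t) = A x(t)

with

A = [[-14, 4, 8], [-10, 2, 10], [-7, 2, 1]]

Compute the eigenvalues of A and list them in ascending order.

det(sI - A) = s^3 - (tr A)s^2 + (M11 + M22 + M33)s - det A, where Mii is the 2×2 principal minor of A obtained by deleting row i and column i.
tr A = (-14) + 2 + 1 = -11; M11 = 2·1 - 10·2 = 2 - 20 = -18; M22 = (-14)·1 - 8·(-7) = -14 - (-56) = 42; M33 = (-14)·2 - 4·(-10) = -28 - (-40) = 12; sum of minors = 36.
det A = (-14)·(2·1 - 10·2) - 4·((-10)·1 - 10·(-7)) + 8·((-10)·2 - 2·(-7)) = (-14)·(-18) - 4·60 + 8·(-6) = -36.
So p(s) = det(sI - A) = s^3 + 11s^2 + 36s + 36.
Rational-root test: any integer root divides 36. Testing small divisors, s = -2 works: p(-2) = -8 + 44 + (-72) + 36 = 0, so (s + 2) is a factor.
Dividing, p(s) = (s + 2)(s^2 + 9s + 18).
Factor s^2 + 9s + 18: two numbers with sum -9 and product 18 are -3 and -6, so s^2 + 9s + 18 = (s + 3)(s + 6).
Hence p(s) = (s + 2) (s + 3) (s + 6), with roots -6, -3, -2.
All eigenvalues have negative real part, so the system is asymptotically stable.

-6, -3, -2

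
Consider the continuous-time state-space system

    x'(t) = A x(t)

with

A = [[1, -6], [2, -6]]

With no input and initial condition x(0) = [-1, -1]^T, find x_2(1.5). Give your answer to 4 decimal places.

det(sI - A) = s^2 - (tr A)s + det A, with tr A = 1 + (-6) = -5 and det A = 1·(-6) - (-6)·2 = -6 - (-12) = 6.
So p(s) = det(sI - A) = s^2 + 5s + 6.
Factor s^2 + 5s + 6: two numbers with sum -5 and product 6 are -2 and -3, so s^2 + 5s + 6 = (s + 2)(s + 3).
Hence p(s) = (s + 2) (s + 3), with roots -3, -2.
The eigenvalues -3, -2 are distinct and real, so A is diagonalisable and x(t) = e^{At} x(0) = V diag(e^{λ_i t}) V^{-1} x(0), where the columns of V are the eigenvectors.
λ = -3: A - (-3)I = [[4, -6], [2, -3]]. Row 1 gives 4·v1 + (-6)·v2 = 0, so take v_1 = [-3, -2]^T.
λ = -2: A - (-2)I = [[3, -6], [2, -4]]. Row 1 gives 3·v1 + (-6)·v2 = 0, so take v_2 = [2, 1]^T.
V = [v_1 v_2] = [[-3, 2], [-2, 1]] has det V = 1, so V^{-1} = adj(V)/det V = [[1, -2], [2, -3]].
Modal coordinates z(0) = V^{-1} x(0): 1·(-1) + (-2)·(-1) = 1; 2·(-1) + (-3)·(-1) = 1; so z(0) = [1, 1]^T.
x_2(t) = Σ_i (v_i)_2 · z_i(0) · e^{λ_i t} (row 2 of V times the modal terms).
x_2(1.5) = (-2)·1·e^{-3·1.5} + 1·1·e^{-2·1.5} = (-2)·0.011109 + 1·0.049787 = 0.0276.

0.0276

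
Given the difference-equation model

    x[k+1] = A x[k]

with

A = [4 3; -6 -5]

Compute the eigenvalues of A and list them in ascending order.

-2, 1

det(zI - A) = z^2 - (tr A)z + det A, with tr A = 4 + (-5) = -1 and det A = 4·(-5) - 3·(-6) = -20 - (-18) = -2.
So p(z) = det(zI - A) = z^2 + z - 2.
Factor z^2 + z - 2: two numbers with sum -1 and product -2 are 1 and -2, so z^2 + z - 2 = (z - 1)(z + 2).
Hence p(z) = (z - 1) (z + 2), with roots -2, 1.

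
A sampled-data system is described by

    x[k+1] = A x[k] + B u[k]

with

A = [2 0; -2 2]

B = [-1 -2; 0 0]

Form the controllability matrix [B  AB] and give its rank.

2

AB = [[-2, -4], [2, 4]]
Controllability matrix C = [B  AB] = [[-1, -2, -2, -4], [0, 0, 2, 4]]
Take the 2×2 submatrix of C formed by columns 1, 3: [[-1, -2], [0, 2]]. Its determinant is (-1)·2 - (-2)·0 = -2 - 0 = -2 ≠ 0.
So rank(C) ≥ 2; since C has 2 rows, rank(C) = 2.
rank(C) = 2 = n, so the pair (A, B) is completely controllable.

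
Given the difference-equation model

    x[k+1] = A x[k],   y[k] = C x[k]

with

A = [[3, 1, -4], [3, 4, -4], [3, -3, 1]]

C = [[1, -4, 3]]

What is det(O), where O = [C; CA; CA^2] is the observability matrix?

CA = [[0, -24, 15]]
CA^2 = [[-27, -141, 111]]
Observability matrix O = [C; CA; CA^2] = [[1, -4, 3], [0, -24, 15], [-27, -141, 111]]
Expanding along the first row, det(O) = 1·((-24)·111 - 15·(-141)) - (-4)·(0·111 - 15·(-27)) + 3·(0·(-141) - (-24)·(-27)) = 1·(-549) - (-4)·405 + 3·(-648) = -873
Since det(O) ≠ 0, rank(O) = 3 and the system is completely observable.

-873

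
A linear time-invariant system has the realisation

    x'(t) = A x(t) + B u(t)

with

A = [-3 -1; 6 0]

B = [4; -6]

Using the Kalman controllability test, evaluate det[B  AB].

AB = [[-6], [24]]
Controllability matrix C = [B  AB] = [[4, -6], [-6, 24]]
det(C) = 4·24 - (-6)·(-6) = 96 - 36 = 60
Since det(C) ≠ 0, rank(C) = 2 and the system is completely controllable.

60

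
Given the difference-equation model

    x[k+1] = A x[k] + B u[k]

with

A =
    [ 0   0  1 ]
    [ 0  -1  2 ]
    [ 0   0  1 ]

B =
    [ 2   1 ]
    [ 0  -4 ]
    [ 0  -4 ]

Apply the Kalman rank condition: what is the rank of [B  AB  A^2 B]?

2

AB = [[0, -4], [0, -4], [0, -4]]
A^2B = [[0, -4], [0, -4], [0, -4]]
Controllability matrix C = [B  AB  A^2B] = [[2, 1, 0, -4, 0, -4], [0, -4, 0, -4, 0, -4], [0, -4, 0, -4, 0, -4]]
The rows r1, r2, r3 of C are linearly dependent: -r2 + r3 = 0 (check each entry), so rank(C) ≤ 2.
The 2×2 minor from rows 1, 2, columns 1, 2 is 2·(-4) - 1·0 = -8 - 0 = -8 ≠ 0, so rank(C) = 2.
rank(C) = 2 < n = 3, so the pair (A, B) is not completely controllable.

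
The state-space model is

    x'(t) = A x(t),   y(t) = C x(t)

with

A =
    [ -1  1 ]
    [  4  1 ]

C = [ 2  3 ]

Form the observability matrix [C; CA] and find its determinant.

-20

CA = [[10, 5]]
Observability matrix O = [C; CA] = [[2, 3], [10, 5]]
det(O) = 2·5 - 3·10 = 10 - 30 = -20
Since det(O) ≠ 0, rank(O) = 2 and the system is completely observable.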